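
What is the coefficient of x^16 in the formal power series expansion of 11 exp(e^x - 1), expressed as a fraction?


exp(e^x - 1) is the exponential generating function for the Bell numbers Bell_k: exp(e^x - 1) = sum_{k>=0} Bell_k x^k / k!.
So the coefficient of x^16 in 11 exp(e^x - 1) is 11 Bell_16 / 16!.
Computing: Bell_16 = 10480142147 and 16! = 20922789888000, giving
11 * 10480142147/20922789888000 = 10480142147/1902071808000.

10480142147/1902071808000


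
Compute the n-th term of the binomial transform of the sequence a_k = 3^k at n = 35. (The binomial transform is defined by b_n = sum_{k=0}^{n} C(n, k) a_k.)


With a_k = 3^k, b_n = sum_{k=0}^{n} C(n, k) 3^k = (1 + 3)^n by the binomial theorem.
For n = 35: (1 + 3)^35 = 4^35 = 1180591620717411303424.

1180591620717411303424


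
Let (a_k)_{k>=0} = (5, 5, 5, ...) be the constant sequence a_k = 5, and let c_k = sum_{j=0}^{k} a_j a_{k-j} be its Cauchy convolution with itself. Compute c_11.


Since a_j = 5 for all j >= 0, the convolution sum becomes
c_k = sum_{j=0}^{k} 5 * 5 = 25 * (k + 1).
Equivalently, the generating function of (a_k) is 5/(1 - x) and its square is 25/(1 - x)^2 = sum_{k>=0} 25(k + 1) x^k.
For k = 11: 25 * 12 = 300.

300


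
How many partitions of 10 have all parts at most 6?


Using the generating function (1-x)^(-1)(1-x^2)^(-1)...(1-x^6)^(-1),
the coefficient of x^10 counts these restricted partitions.
Result = 35

35


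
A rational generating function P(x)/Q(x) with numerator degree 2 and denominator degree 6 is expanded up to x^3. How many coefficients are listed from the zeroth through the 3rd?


Expanding up to x^3 gives the coefficients for x^0, x^1, ..., x^3.
That is 3 + 1 = 4 coefficients in total.

4


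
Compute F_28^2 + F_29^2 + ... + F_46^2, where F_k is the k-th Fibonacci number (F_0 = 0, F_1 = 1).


There is a standard identity sum_{k=0}^{N} F_k^2 = F_N * F_{N+1} (proved inductively from the telescoping relation F_k^2 = F_k F_{k+1} - F_{k-1} F_k). Then
sum_{k=28}^{46} F_k^2 = F_46 F_47 - F_27 F_28.
Computing: F_46 = 1836311903, F_47 = 2971215073, F_27 = 196418, F_28 = 317811.
Sum = 1836311903 * 2971215073 - 196418 * 317811 = 5456077542499112921.

5456077542499112921


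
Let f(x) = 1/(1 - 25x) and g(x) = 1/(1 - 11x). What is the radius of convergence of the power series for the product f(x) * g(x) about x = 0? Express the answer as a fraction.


The radius of 1/(1 - 25x) is 1/25 (nearest singularity at x = 1/25), and the radius of 1/(1 - 11x) is 1/11.
The product f(x)*g(x) = 1/((1 - 25x)(1 - 11x)) has singularities at both 1/25 and 1/11, so its radius of convergence is the distance to the nearest one:
min(1/25, 1/11) = 1/25.

1/25


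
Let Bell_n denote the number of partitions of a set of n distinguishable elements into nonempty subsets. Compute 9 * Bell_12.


Bell_12 can be computed from the Bell triangle or from Dobinski's identity Bell_n = (1/e) * sum_{k>=0} k^n / k!.
Computing Bell_12 = 4213597.
Then 9 * 4213597 = 37922373.

37922373


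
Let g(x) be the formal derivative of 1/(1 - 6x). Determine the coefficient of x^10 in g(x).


Differentiate termwise: d/dx sum_{k>=0} 6^k x^k = sum_{k>=1} k 6^k x^(k-1) = sum_{j>=0} (j+1) 6^(j+1) x^j.
Equivalently, d/dx [1/(1 - 6x)] = 6/(1 - 6x)^2.
For j = 10: 11 * 6^11 = 11 * 362797056 = 3990767616.

3990767616


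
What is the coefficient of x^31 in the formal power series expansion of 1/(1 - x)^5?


The negative binomial / multiset identity is
1/(1 - x)^r = sum_{k>=0} C(k + r - 1, r - 1) x^k.
Here r = 5 and k = 31, so the coefficient is
C(31 + 4, 4) = C(35, 4)
= 52360

52360


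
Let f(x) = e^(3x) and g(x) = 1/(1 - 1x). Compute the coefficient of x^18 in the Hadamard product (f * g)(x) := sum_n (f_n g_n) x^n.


Expanding: f_k = 3^k/k! (from e^(3x)) and g_k = 1^k (from 1/(1 - 1x)). So the Hadamard coefficient (f * g)_k = 3^k 1^k / k! = (3)^k / k!.
For k = 18: 3^18/18! = 387420489/6402373705728000 = 59049/975822848000.

59049/975822848000


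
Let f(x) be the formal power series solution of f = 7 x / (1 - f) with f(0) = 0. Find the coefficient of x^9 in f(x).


Apply Lagrange inversion: f = 7 x * phi(f) with phi(t) = 1/(1 - t), so
[x^n] f = 7^n * (1/n) [t^(n-1)] phi(t)^n = 7^n * (1/n) [t^(n-1)] (1 - t)^(-n) = 7^n * (1/n) C(2n - 2, n - 1) = 7^n * C_{n-1}.
For n = 9: C_8 = C(16, 8) / 9 = 12870/9 = 1430.
With the 7^9 = 40353607 factor, the coefficient is 40353607 * 1430 = 57705658010.

57705658010


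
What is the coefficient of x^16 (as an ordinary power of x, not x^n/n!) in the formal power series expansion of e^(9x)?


The exponential series is e^y = sum_{k>=0} y^k / k!. Substituting y = 9x gives
e^(9x) = sum_{k>=0} 9^k x^k / k!.
So the coefficient of x^n is a^n/n! with a = 9, n = 16:
9^16 / 16! = 1853020188851841/20922789888000 = 2541865828329/28700672000

2541865828329/28700672000


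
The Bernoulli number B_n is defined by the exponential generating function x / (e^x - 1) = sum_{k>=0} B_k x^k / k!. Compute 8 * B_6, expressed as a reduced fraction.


Bernoulli numbers can also be computed recursively via B_0 = 1 and sum_{j=0}^{m} C(m+1, j) B_j = 0 for m >= 1. Odd-index Bernoulli numbers vanish for k >= 3.
Computing B_6 = 1/42, so 8 * B_6 = 8 * 1/42 = 4/21.

4/21


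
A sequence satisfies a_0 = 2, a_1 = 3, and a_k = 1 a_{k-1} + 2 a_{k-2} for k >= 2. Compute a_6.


The characteristic equation is t^2 - 1 t - 2 = 0, with roots r_1 = 2 and r_2 = -1 (so c_1 = r_1 + r_2, c_2 = -r_1 r_2 as required).
One can use the closed form a_n = A r_1^n + B r_2^n, but direct iteration is more reliable:
a_0 = 2, a_1 = 3, a_2 = 7, a_3 = 13, a_4 = 27, a_5 = 53, a_6 = 107.
So a_6 = 107.

107


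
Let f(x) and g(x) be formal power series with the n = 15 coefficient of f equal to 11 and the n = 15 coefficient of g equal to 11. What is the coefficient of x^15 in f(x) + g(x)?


Addition of formal power series is termwise.
The coefficient of x^15 in f + g = 11 + 11
= 22

22


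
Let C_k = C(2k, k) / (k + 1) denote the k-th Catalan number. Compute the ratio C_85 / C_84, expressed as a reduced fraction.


Using C_k = (2k)! / (k! (k+1)!), the ratio C_{k+1}/C_k simplifies to
C_{k+1}/C_k = [(2k+2)! / ((k+1)! (k+2)!)] * [k! (k+1)! / (2k)!]
 = (2k+2)(2k+1) / ((k+1)(k+2)) = 2(2k+1) / (k+2).
For k = 84: 2(2*84 + 1) / (84 + 2) = 338/86 = 169/43.

169/43


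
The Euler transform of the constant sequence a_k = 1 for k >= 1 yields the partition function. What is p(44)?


The Euler transform converts the sequence a_k = 1 into the number of integer partitions.
Using the recurrence or dynamic programming:
p(44) = 75175

75175


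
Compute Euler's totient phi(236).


phi(n) counts integers in [1, n] coprime to n. Using the multiplicative formula phi(n) = n * prod_{p | n} (1 - 1/p):
236 = 2^2 * 59, so
phi(236) = 236 * (1 - 1/2) * (1 - 1/59) = 116.

116


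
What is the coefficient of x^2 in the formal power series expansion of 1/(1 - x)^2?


The expansion 1/(1 - x)^r = sum_{k>=0} C(k + r - 1, r - 1) x^k follows from the multiset / negative-binomial theorem (or from repeated differentiation of the geometric series).
For r = 2 and k = 2:
C(3, 1) = 6 / (1 * 2) = 3.

3


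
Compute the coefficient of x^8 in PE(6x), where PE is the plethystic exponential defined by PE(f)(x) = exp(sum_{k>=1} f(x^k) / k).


With f(x) = 6x, the exponent is sum_{k>=1} 6 x^k / k = 6 * (-ln(1 - x)). Exponentiating:
PE(6x) = exp(-6 ln(1 - x)) = 1/(1 - x)^6.
By the negative binomial expansion, [x^n] 1/(1 - x)^6 = C(n + 5, 5).
For n = 8: C(13, 5) = 1287.

1287


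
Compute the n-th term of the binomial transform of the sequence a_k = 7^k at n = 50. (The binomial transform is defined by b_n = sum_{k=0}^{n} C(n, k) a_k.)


With a_k = 7^k, b_n = sum_{k=0}^{n} C(n, k) 7^k = (1 + 7)^n by the binomial theorem.
For n = 50: (1 + 7)^50 = 8^50 = 1427247692705959881058285969449495136382746624.

1427247692705959881058285969449495136382746624


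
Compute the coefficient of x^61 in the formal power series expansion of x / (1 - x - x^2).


Let f(x) = sum_{k>=0} a_k x^k. Multiplying f(x) * (1 - x - x^2) = x and matching coefficients gives a_0 = 0, a_1 = 1, and a_k = a_{k-1} + a_{k-2} for k >= 2. These are the Fibonacci numbers F_k.
Iterating from F_0 = 0, F_1 = 1:
F_0=0, F_1=1, F_2=1, F_3=2, F_4=3, F_5=5, F_6=8, F_7=13, F_8=21, F_9=34, ...
F_61 = 2504730781961.

2504730781961


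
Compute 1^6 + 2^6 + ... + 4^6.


This power sum has a closed form given by Faulhaber's formula
sum_{k=1}^{m} k^p = (1 / (p + 1)) * sum_{j=0}^{p} C(p + 1, j) B_j m^(p + 1 - j),
but for small m direct computation is fastest:
1 + 64 + 729 + 4096 = 4890.

4890


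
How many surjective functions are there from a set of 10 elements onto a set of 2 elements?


By inclusion-exclusion on which target elements are missed, the number of surjections from an n-set onto a k-set is
surj(n, k) = sum_{j=0}^{k} (-1)^j C(k, j) (k - j)^n.
Equivalently surj(n, k) = k! * S(n, k), where S(n, k) is the Stirling number of the second kind.
For n = 10, k = 2:
S(10, 2) = 511, so
surj = 2! * 511 = 2 * 511 = 1022.

1022


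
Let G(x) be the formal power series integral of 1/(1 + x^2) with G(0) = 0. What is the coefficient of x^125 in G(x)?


1/(1 + x^2) = sum_{j>=0} (-1)^j x^(2j). Integrating termwise with G(0) = 0:
G(x) = sum_{j>=0} (-1)^j x^(2j+1) / (2j+1) = arctan(x).
Only odd powers are nonzero. For x^125 write 125 = 2*62 + 1, giving
(-1)^62 / 125 = 1/125 = 1/125.

1/125


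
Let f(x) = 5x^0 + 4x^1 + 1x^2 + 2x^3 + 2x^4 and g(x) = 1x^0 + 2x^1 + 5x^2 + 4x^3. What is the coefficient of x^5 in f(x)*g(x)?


Cauchy product at x^5:
1*4 + 2*5 + 2*2
= 18

18


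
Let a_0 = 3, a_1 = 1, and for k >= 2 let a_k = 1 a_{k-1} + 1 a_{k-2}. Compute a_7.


Iterating the recurrence forward:
a_0 = 3
a_1 = 1
a_2 = 1*1 + 1*3 = 4
a_3 = 1*4 + 1*1 = 5
a_4 = 1*5 + 1*4 = 9
a_5 = 1*9 + 1*5 = 14
a_6 = 1*14 + 1*9 = 23
a_7 = 1*23 + 1*14 = 37
So a_7 = 37.

37


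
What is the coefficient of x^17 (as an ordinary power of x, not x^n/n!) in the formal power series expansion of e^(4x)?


The exponential series is e^y = sum_{k>=0} y^k / k!. Substituting y = 4x gives
e^(4x) = sum_{k>=0} 4^k x^k / k!.
So the coefficient of x^n is a^n/n! with a = 4, n = 17:
4^17 / 17! = 17179869184/355687428096000 = 524288/10854718875

524288/10854718875


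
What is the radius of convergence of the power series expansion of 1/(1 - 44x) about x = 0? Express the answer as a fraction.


Expanding 1/(1 - 44x) = sum_{k>=0} 44^k x^k, the series converges when |44x| < 1, i.e., |x| < 1/44.
So the radius of convergence is 1/44 = 1/44.

1/44


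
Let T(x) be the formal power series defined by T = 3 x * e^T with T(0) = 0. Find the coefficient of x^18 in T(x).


Apply the Lagrange inversion formula: if T = 3 x * phi(T) with phi(t) = e^t, then
[x^n] T = 3^n * (1/n) [t^(n-1)] phi(t)^n = 3^n * (1/n) [t^(n-1)] e^(n t) = 3^n * (1/n) * n^(n-1) / (n-1)! = 3^n * n^(n-1) / n!.
When c = 1 this is the Cayley count of rooted labeled trees on n vertices, divided by n!.
For n = 18: 3^18 * 18^17 / 18! = 387420489 * 2185911559738696531968/6402373705728000 = 1969541804367222465762/14889875.

1969541804367222465762/14889875


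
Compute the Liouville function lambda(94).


The Liouville function is lambda(k) = (-1)^Omega(k), where Omega(k) counts the prime factors of k with multiplicity.
Factoring: 94 = 2 * 47, so Omega(94) = 2.
lambda(94) = (-1)^2 = 1.

1


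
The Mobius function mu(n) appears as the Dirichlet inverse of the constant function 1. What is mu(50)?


50 has a squared prime factor, so mu(50) = 0.
Factorization reveals a repeated prime.

0


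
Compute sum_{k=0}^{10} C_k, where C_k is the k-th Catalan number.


C_0 through C_10: 1, 1, 2, 5, 14, 42, 132, 429, 1430, 4862, 16796
Sum = 1 + 1 + 2 + 5 + 14 + 42 + 132 + 429 + 1430 + 4862 + 16796
= 23714

23714


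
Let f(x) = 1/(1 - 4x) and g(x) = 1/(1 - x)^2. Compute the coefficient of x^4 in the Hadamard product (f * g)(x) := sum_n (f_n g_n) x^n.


f has coefficients f_k = 4^k. For g = 1/(1 - x)^2 the coefficient is g_k = C(k + 1, 1) = k + 1. The Hadamard coefficient is (f * g)_k = 4^k * (k + 1).
For k = 4: 4^4 * 5 = 256 * 5 = 1280.

1280


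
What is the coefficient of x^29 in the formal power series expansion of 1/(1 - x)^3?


The negative binomial / multiset identity is
1/(1 - x)^r = sum_{k>=0} C(k + r - 1, r - 1) x^k.
Here r = 3 and k = 29, so the coefficient is
C(29 + 2, 2) = C(31, 2)
= 465

465


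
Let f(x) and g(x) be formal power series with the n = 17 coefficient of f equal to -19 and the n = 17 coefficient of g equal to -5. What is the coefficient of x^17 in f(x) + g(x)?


Addition of formal power series is termwise.
The coefficient of x^17 in f + g = -19 + -5
= -24

-24


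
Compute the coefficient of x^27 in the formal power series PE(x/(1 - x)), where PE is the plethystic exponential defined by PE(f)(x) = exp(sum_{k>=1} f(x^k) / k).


For f(x) = x/(1 - x) we have
sum_{k>=1} f(x^k) / k = sum_{k>=1} (1/k) * x^k / (1 - x^k) = sum_{k, m >= 1} x^(k m) / k,
which after exponentiating simplifies to
PE(x/(1 - x)) = prod_{k>=1} 1 / (1 - x^k).
This is the generating function for the partition function p(n), so the coefficient of x^27 is p(27).
Computing p(27) by dynamic programming over parts 1, 2, ..., 27: p(27) = 3010.

3010


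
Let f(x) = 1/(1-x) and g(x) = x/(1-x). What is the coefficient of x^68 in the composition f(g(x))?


First simplify the composition: f(g(x)) = 1/(1 - x/(1-x)) = (1-x)/((1-x) - x) = (1-x)/(1-2x).
Now extract the coefficient. Write (1-x)/(1-2x) = 1/(1-2x) - x/(1-2x).
The coefficient of x^n in 1/(1-2x) is 2^n, and in x/(1-2x) is 2^(n-1) (for n >= 1).
So the coefficient of x^68 is 2^68 - 2^67 = 295147905179352825856 - 147573952589676412928 = 147573952589676412928.

147573952589676412928


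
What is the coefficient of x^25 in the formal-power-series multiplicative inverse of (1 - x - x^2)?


Let the inverse be f(x) = sum_{k>=0} a_k x^k. From f(x) * (1 - x - x^2) = 1 and matching coefficients:
 x^0: a_0 = 1.
 x^1: a_1 - a_0 = 0, so a_1 = 1.
 x^k (k >= 2): a_k - a_{k-1} - a_{k-2} = 0, i.e. a_k = a_{k-1} + a_{k-2}.
This is the Fibonacci-type recurrence shifted so that a_0 = a_1 = 1.
Iterating: a_0=1, a_1=1, a_2=2, a_3=3, a_4=5, a_5=8, a_6=13, a_7=21, a_8=34, a_9=55, ...
a_25 = 121393.

121393


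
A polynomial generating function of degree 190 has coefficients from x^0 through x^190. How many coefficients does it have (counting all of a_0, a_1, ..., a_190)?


A polynomial of degree 190 takes the form a_0 + a_1 x + ... + a_190 x^190.
The number of coefficients is 190 + 1 = 191.

191


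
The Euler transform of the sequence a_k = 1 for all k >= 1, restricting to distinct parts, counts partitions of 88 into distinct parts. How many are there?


Partitions of 88 into distinct parts can be computed via generating function.
Product (1+x)(1+x^2)(1+x^3)...
The coefficient of x^88 = 159046

159046


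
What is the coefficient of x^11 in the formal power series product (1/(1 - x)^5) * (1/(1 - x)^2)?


Combine the factors: (1/(1 - x)^5) * (1/(1 - x)^2) = 1/(1 - x)^7.
Then use 1/(1 - x)^r = sum_{k>=0} C(k + r - 1, r - 1) x^k with r = 7 and k = 11:
C(17, 6) = 12376.

12376


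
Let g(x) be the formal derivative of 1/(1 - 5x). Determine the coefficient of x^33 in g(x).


Differentiate termwise: d/dx sum_{k>=0} 5^k x^k = sum_{k>=1} k 5^k x^(k-1) = sum_{j>=0} (j+1) 5^(j+1) x^j.
Equivalently, d/dx [1/(1 - 5x)] = 5/(1 - 5x)^2.
For j = 33: 34 * 5^34 = 34 * 582076609134674072265625 = 19790604710578918457031250.

19790604710578918457031250


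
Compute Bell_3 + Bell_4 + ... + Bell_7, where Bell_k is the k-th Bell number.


Recall Bell_k counts set partitions of a k-set (with Bell_0 = 1 by convention).
Bell_3 through Bell_7: 5, 15, 52, 203, 877
Sum = 5 + 15 + 52 + 203 + 877 = 1152.

1152


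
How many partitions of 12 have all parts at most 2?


Using the generating function (1-x)^(-1)(1-x^2)^(-1),
the coefficient of x^12 counts these restricted partitions.
Result = 7

7


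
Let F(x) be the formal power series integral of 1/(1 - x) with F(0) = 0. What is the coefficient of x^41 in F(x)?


1/(1 - x) = sum_{k>=0} x^k. Integrating termwise and using F(0) = 0 gives
F(x) = sum_{k>=0} x^(k+1) / (k+1) = sum_{m>=1} x^m / m = -ln(1 - x).
So the coefficient of x^41 is 1/41 = 1/41.

1/41


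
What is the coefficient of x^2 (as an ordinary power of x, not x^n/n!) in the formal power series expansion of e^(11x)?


The exponential series is e^y = sum_{k>=0} y^k / k!. Substituting y = 11x gives
e^(11x) = sum_{k>=0} 11^k x^k / k!.
So the coefficient of x^n is a^n/n! with a = 11, n = 2:
11^2 / 2! = 121/2 = 121/2

121/2


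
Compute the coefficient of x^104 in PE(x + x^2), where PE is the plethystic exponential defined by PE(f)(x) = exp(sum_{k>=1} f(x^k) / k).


With f(x) = x + x^2, the exponent is sum_{k>=1} (x^k + x^(2k)) / k = -ln(1 - x) - ln(1 - x^2). Exponentiating:
PE(x + x^2) = 1 / ((1 - x)(1 - x^2)).
This is the generating function for partitions of n into parts of size 1 or 2. The number of 2's can be any j in 0..52, and the rest are 1's, so
[x^104] = floor(104/2) + 1 = 53.

53


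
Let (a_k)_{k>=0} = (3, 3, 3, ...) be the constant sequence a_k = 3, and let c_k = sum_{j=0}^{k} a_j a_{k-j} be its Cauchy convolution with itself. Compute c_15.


Since a_j = 3 for all j >= 0, the convolution sum becomes
c_k = sum_{j=0}^{k} 3 * 3 = 9 * (k + 1).
Equivalently, the generating function of (a_k) is 3/(1 - x) and its square is 9/(1 - x)^2 = sum_{k>=0} 9(k + 1) x^k.
For k = 15: 9 * 16 = 144.

144


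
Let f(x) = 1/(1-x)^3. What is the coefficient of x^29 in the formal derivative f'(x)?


Differentiate: d/dx [ 1/(1-x)^r ] = r / (1-x)^(r+1).
Here r = 3, so f'(x) = 3 / (1-x)^4.
The expansion of 1/(1-x)^(r+1) has coefficient of x^n equal to C(n+r, r).
So the coefficient of x^29 in f'(x) is
3 * C(32, 3) = 3 * 4960 = 14880

14880


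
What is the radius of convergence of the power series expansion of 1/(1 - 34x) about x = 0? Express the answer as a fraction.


Expanding 1/(1 - 34x) = sum_{k>=0} 34^k x^k, the series converges when |34x| < 1, i.e., |x| < 1/34.
So the radius of convergence is 1/34 = 1/34.

1/34


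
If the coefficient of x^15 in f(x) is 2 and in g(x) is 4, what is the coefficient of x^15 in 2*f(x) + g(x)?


Scalar multiplication scales coefficients: 2 * 2 = 4.
Then add the g coefficient: 4 + 4
= 8

8


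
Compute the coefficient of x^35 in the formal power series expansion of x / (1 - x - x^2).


Let f(x) = sum_{k>=0} a_k x^k. Multiplying f(x) * (1 - x - x^2) = x and matching coefficients gives a_0 = 0, a_1 = 1, and a_k = a_{k-1} + a_{k-2} for k >= 2. These are the Fibonacci numbers F_k.
Iterating from F_0 = 0, F_1 = 1:
F_0=0, F_1=1, F_2=1, F_3=2, F_4=3, F_5=5, F_6=8, F_7=13, F_8=21, F_9=34, ...
F_35 = 9227465.

9227465


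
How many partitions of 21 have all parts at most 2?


Using the generating function (1-x)^(-1)(1-x^2)^(-1),
the coefficient of x^21 counts these restricted partitions.
Result = 11

11


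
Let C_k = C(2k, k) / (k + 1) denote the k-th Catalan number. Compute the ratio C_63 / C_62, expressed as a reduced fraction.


Using C_k = (2k)! / (k! (k+1)!), the ratio C_{k+1}/C_k simplifies to
C_{k+1}/C_k = [(2k+2)! / ((k+1)! (k+2)!)] * [k! (k+1)! / (2k)!]
 = (2k+2)(2k+1) / ((k+1)(k+2)) = 2(2k+1) / (k+2).
For k = 62: 2(2*62 + 1) / (62 + 2) = 250/64 = 125/32.

125/32


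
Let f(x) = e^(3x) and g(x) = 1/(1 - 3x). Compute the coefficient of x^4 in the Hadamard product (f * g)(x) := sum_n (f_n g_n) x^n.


Expanding: f_k = 3^k/k! (from e^(3x)) and g_k = 3^k (from 1/(1 - 3x)). So the Hadamard coefficient (f * g)_k = 3^k 3^k / k! = (9)^k / k!.
For k = 4: 9^4/4! = 6561/24 = 2187/8.

2187/8


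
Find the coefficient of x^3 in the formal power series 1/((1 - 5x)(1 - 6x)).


By partial fractions or Cauchy convolution:
The coefficient equals sum_{k=0}^{3} 5^k * 6^(3-k).
= 671

671


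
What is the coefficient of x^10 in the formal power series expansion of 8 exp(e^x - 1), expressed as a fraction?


exp(e^x - 1) is the exponential generating function for the Bell numbers Bell_k: exp(e^x - 1) = sum_{k>=0} Bell_k x^k / k!.
So the coefficient of x^10 in 8 exp(e^x - 1) is 8 Bell_10 / 10!.
Computing: Bell_10 = 115975 and 10! = 3628800, giving
8 * 115975/3628800 = 4639/18144.

4639/18144


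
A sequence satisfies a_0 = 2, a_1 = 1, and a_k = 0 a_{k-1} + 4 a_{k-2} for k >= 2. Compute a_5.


The characteristic equation is t^2 - 0 t - 4 = 0, with roots r_1 = 2 and r_2 = -2 (so c_1 = r_1 + r_2, c_2 = -r_1 r_2 as required).
One can use the closed form a_n = A r_1^n + B r_2^n, but direct iteration is more reliable:
a_0 = 2, a_1 = 1, a_2 = 8, a_3 = 4, a_4 = 32, a_5 = 16.
So a_5 = 16.

16


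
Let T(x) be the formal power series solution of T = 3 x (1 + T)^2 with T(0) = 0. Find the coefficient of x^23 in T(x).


Apply the Lagrange inversion formula: if T = 3 x * phi(T) with phi(t) = (1 + t)^2, then [x^n] T = 3^n * (1/n) [t^(n-1)] phi(t)^n = 3^n * (1/n) [t^(n-1)] (1 + t)^(2n) = 3^n * (1/n) C(2n, n-1).
Using the identity C(2n, n-1) = C(2n, n) * n / (n+1), the unscaled factor equals C(2n, n) / (n+1) = C_n, the n-th Catalan number.
For n = 23: C_23 = C(46, 23) / 24 = 8233430727600/24 = 343059613650.
With the 3^23 = 94143178827 factor, the coefficient is 94143178827 * 343059613650 = 32296722556173480188550.

32296722556173480188550


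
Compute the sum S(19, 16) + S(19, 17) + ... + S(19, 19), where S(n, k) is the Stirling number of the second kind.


By definition, S(n, k) counts partitions of an n-set into exactly k nonempty blocks.
Computing row n = 19 for k = 16..19:
S(19, k): 527136, 12597, 171, 1
Sum = 539905.

539905


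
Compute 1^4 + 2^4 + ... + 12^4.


This power sum has a closed form given by Faulhaber's formula
sum_{k=1}^{m} k^p = (1 / (p + 1)) * sum_{j=0}^{p} C(p + 1, j) B_j m^(p + 1 - j),
but for small m direct computation is fastest:
1 + 16 + 81 + 256 + 625 + 1296 + 2401 + 4096 + 6561 + 10000 + 14641 + 20736 = 60710.

60710


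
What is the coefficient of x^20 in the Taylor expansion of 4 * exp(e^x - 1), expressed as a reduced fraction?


exp(e^x - 1) = sum_{k>=0} Bell_k x^k / k!, where Bell_k is the k-th Bell number.
So the coefficient of x^20 is 4 * Bell_20 / 20!.
Computing: Bell_20 = 51724158235372 and 20! = 2432902008176640000, giving
4 * 51724158235372/2432902008176640000 = 263898766507/3103191336960000.

263898766507/3103191336960000


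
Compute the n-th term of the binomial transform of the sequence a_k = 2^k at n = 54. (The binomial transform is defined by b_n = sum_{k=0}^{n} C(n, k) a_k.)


With a_k = 2^k, b_n = sum_{k=0}^{n} C(n, k) 2^k = (1 + 2)^n by the binomial theorem.
For n = 54: (1 + 2)^54 = 3^54 = 58149737003040059690390169.

58149737003040059690390169


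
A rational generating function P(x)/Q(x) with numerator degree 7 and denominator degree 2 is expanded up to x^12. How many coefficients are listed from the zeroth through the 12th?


Expanding up to x^12 gives the coefficients for x^0, x^1, ..., x^12.
That is 12 + 1 = 13 coefficients in total.

13


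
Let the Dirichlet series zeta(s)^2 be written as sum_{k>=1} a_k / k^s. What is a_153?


The Dirichlet convolution of the constant function 1 with itself gives (1 * 1)(k) = sum_{d | k} 1 = d(k), the number of positive divisors of k.
Since zeta(s) = sum_{k>=1} 1/k^s, we have zeta(s)^2 = sum_{k>=1} d(k)/k^s, so a_k = d(k).
For k = 153: the divisors are 1, 3, 9, 17, 51, 153.
Count = 6.

6


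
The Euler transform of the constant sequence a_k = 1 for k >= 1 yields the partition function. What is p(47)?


The Euler transform converts the sequence a_k = 1 into the number of integer partitions.
Using the recurrence or dynamic programming:
p(47) = 124754

124754


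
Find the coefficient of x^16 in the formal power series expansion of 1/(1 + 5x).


Write 1/(1 + c x) = 1/(1 - (-c) x) and apply the geometric-series identity
1/(1 - y) = sum_{k>=0} y^k to get 1/(1 + c x) = sum_{k>=0} (-c)^k x^k.
So the coefficient of x^k is (-c)^k = (-1)^k * c^k.
Here c = 5 and k = 16:
(-5)^16 = 1 * 152587890625 = 152587890625

152587890625


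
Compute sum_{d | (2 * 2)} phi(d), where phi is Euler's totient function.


First, 2 * 2 = 4. One classical identity is sum_{d | n} phi(d) = n (each k in [1, n] has a unique gcd with n, and among the k's with gcd(k, n) = n/d there are phi(d) of them). So the sum equals 4. We also verify directly:
Divisors of 4: 1, 2, 4.
phi values: 1, 1, 2.
Sum = 4.

4


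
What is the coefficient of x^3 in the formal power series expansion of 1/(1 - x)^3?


The expansion 1/(1 - x)^r = sum_{k>=0} C(k + r - 1, r - 1) x^k follows from the multiset / negative-binomial theorem (or from repeated differentiation of the geometric series).
For r = 3 and k = 3:
C(5, 2) = 120 / (2 * 6) = 10.

10


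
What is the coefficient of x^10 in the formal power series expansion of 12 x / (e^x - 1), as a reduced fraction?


The exponential generating function for Bernoulli numbers is
x / (e^x - 1) = sum_{k>=0} B_k x^k / k!.
So the coefficient of x^10 in 12 x / (e^x - 1) is 12 B_10 / 10!.
Computing: B_10 = 5/66, 10! = 3628800, giving
12 * 5/66 / 3628800 = 1/3991680.

1/3991680


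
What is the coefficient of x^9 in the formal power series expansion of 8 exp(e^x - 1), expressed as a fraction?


exp(e^x - 1) is the exponential generating function for the Bell numbers Bell_k: exp(e^x - 1) = sum_{k>=0} Bell_k x^k / k!.
So the coefficient of x^9 in 8 exp(e^x - 1) is 8 Bell_9 / 9!.
Computing: Bell_9 = 21147 and 9! = 362880, giving
8 * 21147/362880 = 1007/2160.

1007/2160


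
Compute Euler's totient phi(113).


phi(n) counts integers in [1, n] coprime to n. Using the multiplicative formula phi(n) = n * prod_{p | n} (1 - 1/p):
113 = 113, so
phi(113) = 113 * (1 - 1/113) = 112.

112


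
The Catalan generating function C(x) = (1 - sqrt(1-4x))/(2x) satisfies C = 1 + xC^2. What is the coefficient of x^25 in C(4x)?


Substituting x -> 4x scales the n-th coefficient by 4^n, so [x^25] C(4x) = 4^25 * C_25.
C_25 = C(2*25, 25)/(26) = 126410606437752/26 = 4861946401452.
So 4^25 * 4861946401452 = 1125899906842624 * 4861946401452 = 5474065000468637788089090048.

5474065000468637788089090048


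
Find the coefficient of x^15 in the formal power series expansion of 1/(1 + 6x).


Write 1/(1 + c x) = 1/(1 - (-c) x) and apply the geometric-series identity
1/(1 - y) = sum_{k>=0} y^k to get 1/(1 + c x) = sum_{k>=0} (-c)^k x^k.
So the coefficient of x^k is (-c)^k = (-1)^k * c^k.
Here c = 6 and k = 15:
(-6)^15 = -1 * 470184984576 = -470184984576

-470184984576


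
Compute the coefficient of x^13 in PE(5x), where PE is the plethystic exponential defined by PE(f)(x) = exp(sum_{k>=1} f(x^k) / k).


With f(x) = 5x, the exponent is sum_{k>=1} 5 x^k / k = 5 * (-ln(1 - x)). Exponentiating:
PE(5x) = exp(-5 ln(1 - x)) = 1/(1 - x)^5.
By the negative binomial expansion, [x^n] 1/(1 - x)^5 = C(n + 4, 4).
For n = 13: C(17, 4) = 2380.

2380


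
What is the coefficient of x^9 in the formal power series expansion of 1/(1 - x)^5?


The expansion 1/(1 - x)^r = sum_{k>=0} C(k + r - 1, r - 1) x^k follows from the multiset / negative-binomial theorem (or from repeated differentiation of the geometric series).
For r = 5 and k = 9:
C(13, 4) = 6227020800 / (24 * 362880) = 715.

715


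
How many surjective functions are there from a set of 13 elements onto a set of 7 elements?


By inclusion-exclusion on which target elements are missed, the number of surjections from an n-set onto a k-set is
surj(n, k) = sum_{j=0}^{k} (-1)^j C(k, j) (k - j)^n.
Equivalently surj(n, k) = k! * S(n, k), where S(n, k) is the Stirling number of the second kind.
For n = 13, k = 7:
S(13, 7) = 5715424, so
surj = 7! * 5715424 = 5040 * 5715424 = 28805736960.

28805736960


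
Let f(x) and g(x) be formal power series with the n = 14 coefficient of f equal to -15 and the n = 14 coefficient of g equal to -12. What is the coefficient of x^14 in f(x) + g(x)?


Addition of formal power series is termwise.
The coefficient of x^14 in f + g = -15 + -12
= -27

-27


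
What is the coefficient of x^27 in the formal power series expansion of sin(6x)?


The Maclaurin series is sin(t) = sum_{k>=0} (-1)^k t^(2k+1) / (2k+1)!, so substituting t = 6x, only odd powers of x are nonzero, with coefficient of x^(2k+1) equal to (-1)^k 6^(2k+1) / (2k+1)!.
Write 27 = 2*13 + 1, giving the coefficient (-1)^13 * 6^27 / 27! = -1023490369077469249536/10888869450418352160768000000 = -76527504/814172781296875.

-76527504/814172781296875


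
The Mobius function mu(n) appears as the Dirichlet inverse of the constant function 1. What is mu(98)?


98 has a squared prime factor, so mu(98) = 0.
Factorization reveals a repeated prime.

0


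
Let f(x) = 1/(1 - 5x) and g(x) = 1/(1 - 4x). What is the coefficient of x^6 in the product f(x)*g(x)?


The coefficient of x^n in f*g is the Cauchy product: sum_{k=0}^{n} a^k * b^(n-k).
With a=5, b=4, n=6:
sum_{k=0}^{6} 5^k * 4^(6-k)
= 61741

61741


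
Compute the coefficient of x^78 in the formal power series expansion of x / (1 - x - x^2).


Let f(x) = sum_{k>=0} a_k x^k. Multiplying f(x) * (1 - x - x^2) = x and matching coefficients gives a_0 = 0, a_1 = 1, and a_k = a_{k-1} + a_{k-2} for k >= 2. These are the Fibonacci numbers F_k.
Iterating from F_0 = 0, F_1 = 1:
F_0=0, F_1=1, F_2=1, F_3=2, F_4=3, F_5=5, F_6=8, F_7=13, F_8=21, F_9=34, ...
F_78 = 8944394323791464.

8944394323791464


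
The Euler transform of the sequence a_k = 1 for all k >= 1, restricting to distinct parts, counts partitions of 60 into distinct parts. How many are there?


Partitions of 60 into distinct parts can be computed via generating function.
Product (1+x)(1+x^2)(1+x^3)...
The coefficient of x^60 = 10880

10880


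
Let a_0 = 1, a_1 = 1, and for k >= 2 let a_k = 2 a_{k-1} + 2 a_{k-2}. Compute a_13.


Iterating the recurrence forward:
a_0 = 1
a_1 = 1
a_2 = 2*1 + 2*1 = 4
a_3 = 2*4 + 2*1 = 10
a_4 = 2*10 + 2*4 = 28
a_5 = 2*28 + 2*10 = 76
a_6 = 2*76 + 2*28 = 208
a_7 = 2*208 + 2*76 = 568
a_8 = 2*568 + 2*208 = 1552
a_9 = 2*1552 + 2*568 = 4240
a_10 = 2*4240 + 2*1552 = 11584
a_11 = 2*11584 + 2*4240 = 31648
a_12 = 2*31648 + 2*11584 = 86464
a_13 = 2*86464 + 2*31648 = 236224
So a_13 = 236224.

236224


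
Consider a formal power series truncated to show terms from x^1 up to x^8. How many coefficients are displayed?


From x^1 to x^8 inclusive, the count is 8 - 1 + 1 = 8.

8


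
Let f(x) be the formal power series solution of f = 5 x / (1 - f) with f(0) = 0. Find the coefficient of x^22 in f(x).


Apply Lagrange inversion: f = 5 x * phi(f) with phi(t) = 1/(1 - t), so
[x^n] f = 5^n * (1/n) [t^(n-1)] phi(t)^n = 5^n * (1/n) [t^(n-1)] (1 - t)^(-n) = 5^n * (1/n) C(2n - 2, n - 1) = 5^n * C_{n-1}.
For n = 22: C_21 = C(42, 21) / 22 = 538257874440/22 = 24466267020.
With the 5^22 = 2384185791015625 factor, the coefficient is 2384185791015625 * 24466267020 = 58332126188278198242187500.

58332126188278198242187500


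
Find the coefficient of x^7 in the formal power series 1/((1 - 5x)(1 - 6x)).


By partial fractions or Cauchy convolution:
The coefficient equals sum_{k=0}^{7} 5^k * 6^(7-k).
= 1288991

1288991


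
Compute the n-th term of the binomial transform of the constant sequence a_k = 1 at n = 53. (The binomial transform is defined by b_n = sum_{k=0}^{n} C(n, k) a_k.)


With a_k = 1 for all k, b_n = sum_{k=0}^{n} C(n, k) = 2^n by the binomial theorem.
For n = 53: 2^53 = 9007199254740992.

9007199254740992


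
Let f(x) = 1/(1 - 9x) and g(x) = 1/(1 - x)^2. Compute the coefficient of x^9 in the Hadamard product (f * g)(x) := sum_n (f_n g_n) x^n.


f has coefficients f_k = 9^k. For g = 1/(1 - x)^2 the coefficient is g_k = C(k + 1, 1) = k + 1. The Hadamard coefficient is (f * g)_k = 9^k * (k + 1).
For k = 9: 9^9 * 10 = 387420489 * 10 = 3874204890.

3874204890


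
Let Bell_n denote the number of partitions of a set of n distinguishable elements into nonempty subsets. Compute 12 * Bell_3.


Bell_3 can be computed from the Bell triangle or from Dobinski's identity Bell_n = (1/e) * sum_{k>=0} k^n / k!.
Computing Bell_3 = 5.
Then 12 * 5 = 60.

60


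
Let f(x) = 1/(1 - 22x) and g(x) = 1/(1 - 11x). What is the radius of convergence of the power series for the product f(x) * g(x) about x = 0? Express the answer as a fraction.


The radius of 1/(1 - 22x) is 1/22 (nearest singularity at x = 1/22), and the radius of 1/(1 - 11x) is 1/11.
The product f(x)*g(x) = 1/((1 - 22x)(1 - 11x)) has singularities at both 1/22 and 1/11, so its radius of convergence is the distance to the nearest one:
min(1/22, 1/11) = 1/22.

1/22


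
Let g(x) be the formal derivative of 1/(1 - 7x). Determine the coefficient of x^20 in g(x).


Differentiate termwise: d/dx sum_{k>=0} 7^k x^k = sum_{k>=1} k 7^k x^(k-1) = sum_{j>=0} (j+1) 7^(j+1) x^j.
Equivalently, d/dx [1/(1 - 7x)] = 7/(1 - 7x)^2.
For j = 20: 21 * 7^21 = 21 * 558545864083284007 = 11729463145748964147.

11729463145748964147


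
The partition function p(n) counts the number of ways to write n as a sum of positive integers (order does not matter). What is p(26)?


Using the generating function prod_{k>=1} 1/(1-x^k), we compute p(26).
By dynamic programming over parts 1 through 26:
p(26) = 2436

2436


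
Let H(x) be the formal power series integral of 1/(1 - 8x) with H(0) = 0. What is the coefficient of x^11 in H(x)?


1/(1 - 8x) = sum_{k>=0} 8^k x^k. Integrating termwise with H(0) = 0:
H(x) = sum_{k>=0} 8^k x^(k+1) / (k+1) = sum_{m>=1} 8^(m-1) x^m / m.
For m = 11: 8^10/11 = 1073741824/11 = 1073741824/11.

1073741824/11


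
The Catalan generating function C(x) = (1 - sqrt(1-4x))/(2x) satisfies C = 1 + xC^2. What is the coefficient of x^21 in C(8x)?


Substituting x -> 8x scales the n-th coefficient by 8^n, so [x^21] C(8x) = 8^21 * C_21.
C_21 = C(2*21, 21)/(22) = 538257874440/22 = 24466267020.
So 8^21 * 24466267020 = 9223372036854775808 * 24466267020 = 225661483078490225880764252160.

225661483078490225880764252160


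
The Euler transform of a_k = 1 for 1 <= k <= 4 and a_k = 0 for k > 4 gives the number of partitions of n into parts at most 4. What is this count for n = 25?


Partitions of 25 into parts at most 4:
Using generating function (1-x)^(-1)(1-x^2)^(-1)...(1-x^4)^(-1),
the coefficient of x^25 = 185

185


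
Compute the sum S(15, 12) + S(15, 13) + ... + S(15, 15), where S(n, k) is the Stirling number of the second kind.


By definition, S(n, k) counts partitions of an n-set into exactly k nonempty blocks.
Computing row n = 15 for k = 12..15:
S(15, k): 106470, 4550, 105, 1
Sum = 111126.

111126


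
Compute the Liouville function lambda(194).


The Liouville function is lambda(k) = (-1)^Omega(k), where Omega(k) counts the prime factors of k with multiplicity.
Factoring: 194 = 2 * 97, so Omega(194) = 2.
lambda(194) = (-1)^2 = 1.

1


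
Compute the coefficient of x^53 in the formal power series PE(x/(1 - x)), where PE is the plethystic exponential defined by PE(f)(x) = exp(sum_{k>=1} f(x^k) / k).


For f(x) = x/(1 - x) we have
sum_{k>=1} f(x^k) / k = sum_{k>=1} (1/k) * x^k / (1 - x^k) = sum_{k, m >= 1} x^(k m) / k,
which after exponentiating simplifies to
PE(x/(1 - x)) = prod_{k>=1} 1 / (1 - x^k).
This is the generating function for the partition function p(n), so the coefficient of x^53 is p(53).
Computing p(53) by dynamic programming over parts 1, 2, ..., 53: p(53) = 329931.

329931


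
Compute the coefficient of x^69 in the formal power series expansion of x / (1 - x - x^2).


Let f(x) = sum_{k>=0} a_k x^k. Multiplying f(x) * (1 - x - x^2) = x and matching coefficients gives a_0 = 0, a_1 = 1, and a_k = a_{k-1} + a_{k-2} for k >= 2. These are the Fibonacci numbers F_k.
Iterating from F_0 = 0, F_1 = 1:
F_0=0, F_1=1, F_2=1, F_3=2, F_4=3, F_5=5, F_6=8, F_7=13, F_8=21, F_9=34, ...
F_69 = 117669030460994.

117669030460994


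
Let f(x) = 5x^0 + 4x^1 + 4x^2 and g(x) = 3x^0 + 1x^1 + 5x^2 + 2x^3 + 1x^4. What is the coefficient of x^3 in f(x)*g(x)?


Cauchy product at x^3:
5*2 + 4*5 + 4*1
= 34

34


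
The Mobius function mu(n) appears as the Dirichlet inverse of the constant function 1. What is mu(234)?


234 has a squared prime factor, so mu(234) = 0.
Factorization reveals a repeated prime.

0


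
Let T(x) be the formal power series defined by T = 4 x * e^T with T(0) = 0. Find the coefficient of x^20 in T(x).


Apply the Lagrange inversion formula: if T = 4 x * phi(T) with phi(t) = e^t, then
[x^n] T = 4^n * (1/n) [t^(n-1)] phi(t)^n = 4^n * (1/n) [t^(n-1)] e^(n t) = 4^n * (1/n) * n^(n-1) / (n-1)! = 4^n * n^(n-1) / n!.
When c = 1 this is the Cayley count of rooted labeled trees on n vertices, divided by n!.
For n = 20: 4^20 * 20^19 / 20! = 1099511627776 * 5242880000000000000000000/2432902008176640000 = 35184372088832000000000000000/14849255421.

35184372088832000000000000000/14849255421


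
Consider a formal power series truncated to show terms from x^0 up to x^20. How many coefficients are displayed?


From x^0 to x^20 inclusive, the count is 20 - 0 + 1 = 21.

21


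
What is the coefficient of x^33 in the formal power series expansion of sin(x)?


The Maclaurin series is sin(t) = sum_{k>=0} (-1)^k t^(2k+1) / (2k+1)!, so substituting t = x, only odd powers of x are nonzero, with coefficient of x^(2k+1) equal to (-1)^k / (2k+1)!.
Write 33 = 2*16 + 1, giving the coefficient (-1)^16 / 33! = 1/8683317618811886495518194401280000000 = 1/8683317618811886495518194401280000000.

1/8683317618811886495518194401280000000


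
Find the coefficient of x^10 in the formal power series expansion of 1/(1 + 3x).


Write 1/(1 + c x) = 1/(1 - (-c) x) and apply the geometric-series identity
1/(1 - y) = sum_{k>=0} y^k to get 1/(1 + c x) = sum_{k>=0} (-c)^k x^k.
So the coefficient of x^k is (-c)^k = (-1)^k * c^k.
Here c = 3 and k = 10:
(-3)^10 = 1 * 59049 = 59049

59049


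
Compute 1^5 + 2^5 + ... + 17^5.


This power sum has a closed form given by Faulhaber's formula
sum_{k=1}^{m} k^p = (1 / (p + 1)) * sum_{j=0}^{p} C(p + 1, j) B_j m^(p + 1 - j),
but for small m direct computation is fastest:
1 + 32 + 243 + 1024 + 3125 + 7776 + 16807 + 32768 + 59049 + 100000 + 161051 + 248832 + 371293 + 537824 + 759375 + 1048576 + 1419857 = 4767633.

4767633


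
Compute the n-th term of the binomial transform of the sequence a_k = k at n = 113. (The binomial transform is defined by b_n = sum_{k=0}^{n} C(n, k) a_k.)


With a_k = k, b_n = sum_{k=0}^{n} C(n, k) k. Using k * C(n, k) = n * C(n-1, k-1) gives b_n = n * sum_{k>=1} C(n-1, k-1) = n * 2^(n-1).
For n = 113: 113 * 2^112 = 113 * 5192296858534827628530496329220096 = 586729545014435522023946085201870848.

586729545014435522023946085201870848


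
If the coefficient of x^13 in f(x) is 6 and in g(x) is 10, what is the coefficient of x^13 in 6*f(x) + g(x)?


Scalar multiplication scales coefficients: 6 * 6 = 36.
Then add the g coefficient: 36 + 10
= 46

46


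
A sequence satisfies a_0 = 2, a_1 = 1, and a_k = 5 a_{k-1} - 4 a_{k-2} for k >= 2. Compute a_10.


The characteristic equation is t^2 - 5 t + 4 = 0, with roots r_1 = 4 and r_2 = 1 (so c_1 = r_1 + r_2, c_2 = -r_1 r_2 as required).
One can use the closed form a_n = A r_1^n + B r_2^n, but direct iteration is more reliable:
a_0 = 2, a_1 = 1, a_2 = -3, a_3 = -19, a_4 = -83, a_5 = -339, a_6 = -1363, a_7 = -5459, a_8 = -21843, a_9 = -87379, a_10 = -349523.
So a_10 = -349523.

-349523


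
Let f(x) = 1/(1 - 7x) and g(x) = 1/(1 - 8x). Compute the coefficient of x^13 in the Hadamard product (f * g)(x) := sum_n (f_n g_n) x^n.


f has coefficients f_k = 7^k and g has coefficients g_k = 8^k, so the Hadamard product has coefficient (f*g)_k = 7^k * 8^k = 56^k.
For k = 13: 56^13 = 53265296773103187132416.

53265296773103187132416


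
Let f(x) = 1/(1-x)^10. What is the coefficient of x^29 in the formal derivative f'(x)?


Differentiate: d/dx [ 1/(1-x)^r ] = r / (1-x)^(r+1).
Here r = 10, so f'(x) = 10 / (1-x)^11.
The expansion of 1/(1-x)^(r+1) has coefficient of x^n equal to C(n+r, r).
So the coefficient of x^29 in f'(x) is
10 * C(39, 10) = 10 * 635745396 = 6357453960

6357453960
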